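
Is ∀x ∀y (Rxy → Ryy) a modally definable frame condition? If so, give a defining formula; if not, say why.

Yes — defined by □(□q → q)

Yes: it is shift-reflexivity, defined by the T□ schema □(□q → q).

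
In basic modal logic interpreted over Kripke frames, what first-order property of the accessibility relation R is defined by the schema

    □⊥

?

□⊥ is valid iff no world has any successor (otherwise □⊥ fails at any world with one).

emptiness of R: ∀x ∀y ¬Rxy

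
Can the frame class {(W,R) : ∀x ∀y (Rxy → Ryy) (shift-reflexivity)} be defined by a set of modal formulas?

Yes, by □(□q → q)

This is a Sahlqvist condition; the T□ axiom □(□q → q) defines it.
Suppose □(□q→q) is valid. Take Rxy and set V(q)={w : Ryw}. Then at y, □q holds; since □(□q→q) at x, □q→q at y, so q at y, i.e. Ryy.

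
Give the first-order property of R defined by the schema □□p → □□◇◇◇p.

∀x ∀z (xR²z → ∃w (xR²w ∧ zR³w))

This is a Sahlqvist (Geach-type) schema ◇^0□^2p → □^2◇^3p.
Minimal-valuation argument: fix x; take any y with xR^0y and any z with xR^2z. Set V(p) to the set of worlds R-reachable from y in exactly 2 steps. Then □^2p holds at y, so the antecedent holds at x; validity forces ◇^3p at z, giving a w with zR^3w and yR^2w.
First-order correspondent: ∀x ∀z (xR²z → ∃w (xR²w ∧ zR³w)).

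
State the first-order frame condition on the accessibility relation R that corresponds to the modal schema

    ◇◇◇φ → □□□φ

∀x ∀y ∀z ((xR³y ∧ xR³z) → ∃w (y = w ∧ z = w))

This is a Sahlqvist (Geach-type) schema ◇^3□^0φ → □^3◇^0φ.
First-order correspondent: ∀x ∀y ∀z ((xR³y ∧ xR³z) → ∃w (y = w ∧ z = w)).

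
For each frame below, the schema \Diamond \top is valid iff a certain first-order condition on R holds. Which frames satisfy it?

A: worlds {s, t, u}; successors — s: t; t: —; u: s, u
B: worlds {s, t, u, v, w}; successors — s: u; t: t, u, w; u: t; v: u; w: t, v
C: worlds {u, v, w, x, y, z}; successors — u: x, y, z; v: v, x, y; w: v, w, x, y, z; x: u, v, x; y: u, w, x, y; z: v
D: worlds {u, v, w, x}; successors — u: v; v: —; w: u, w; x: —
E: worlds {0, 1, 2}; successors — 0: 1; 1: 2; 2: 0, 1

This is the axiom for seriality; its first-order frame correspondent is \forall x \exists y Rxy.
A: fails — world t has no successor.
B: condition met.
C: condition met.
D: fails — world v has no successor.
E: condition met.
Valid on: B, C, E.

B, C, E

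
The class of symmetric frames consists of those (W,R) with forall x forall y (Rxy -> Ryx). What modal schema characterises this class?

A defining formula is r → □◇r (the B axiom).
Suppose r→□◇r is valid. Take Rxy and set V(r)={x}. Then r at x, so □◇r at x, so ◇r at y, so some z with Ryz has r; z=x, i.e. Ryx.

r → □◇r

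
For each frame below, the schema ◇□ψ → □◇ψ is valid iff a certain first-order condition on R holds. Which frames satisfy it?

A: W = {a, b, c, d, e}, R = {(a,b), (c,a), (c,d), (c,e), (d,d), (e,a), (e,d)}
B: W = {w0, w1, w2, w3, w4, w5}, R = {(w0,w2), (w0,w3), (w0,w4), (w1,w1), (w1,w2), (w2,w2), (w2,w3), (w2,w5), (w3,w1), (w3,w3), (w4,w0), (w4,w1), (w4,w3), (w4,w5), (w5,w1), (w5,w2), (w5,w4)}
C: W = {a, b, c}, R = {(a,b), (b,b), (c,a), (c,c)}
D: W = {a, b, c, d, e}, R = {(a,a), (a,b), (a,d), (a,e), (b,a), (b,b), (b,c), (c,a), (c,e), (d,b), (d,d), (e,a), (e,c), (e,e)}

Frame correspondent (Sahlqvist): ∀x ∀y ∀z (Rxy ∧ Rxz → ∃w (Ryw ∧ Rzw)) — i.e. convergence.
A: fails — Rab and Rab but b and b have no common successor.
B: ✓.
C: fails — Rcc and Rca but c and a have no common successor.
D: fails — Rae and Rad but e and d have no common successor.
Valid on: B.

B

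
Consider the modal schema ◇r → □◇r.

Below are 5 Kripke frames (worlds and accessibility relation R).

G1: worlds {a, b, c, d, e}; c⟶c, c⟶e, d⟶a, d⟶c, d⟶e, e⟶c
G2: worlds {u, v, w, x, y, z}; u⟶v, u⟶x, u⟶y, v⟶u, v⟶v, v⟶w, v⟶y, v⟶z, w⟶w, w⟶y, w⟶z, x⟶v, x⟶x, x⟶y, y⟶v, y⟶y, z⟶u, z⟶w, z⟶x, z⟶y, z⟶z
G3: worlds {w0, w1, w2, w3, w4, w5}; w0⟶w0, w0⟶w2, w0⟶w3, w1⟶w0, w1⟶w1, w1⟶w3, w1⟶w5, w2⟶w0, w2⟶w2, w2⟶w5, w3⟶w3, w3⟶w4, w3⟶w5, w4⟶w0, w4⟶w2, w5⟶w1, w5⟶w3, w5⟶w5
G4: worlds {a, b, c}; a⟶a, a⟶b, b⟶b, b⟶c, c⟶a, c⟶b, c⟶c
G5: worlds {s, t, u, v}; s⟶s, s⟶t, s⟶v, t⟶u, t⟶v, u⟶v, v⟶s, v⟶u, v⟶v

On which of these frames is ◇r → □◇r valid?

none

This is the axiom for the Euclidean property; its first-order frame correspondent is ∀x ∀y ∀z (Rxy ∧ Rxz → Ryz).
G1: fails — Rce and Rce but not Ree.
G2: fails — Ruv and Rux but not Rvx.
G3: fails — Rw0w2 and Rw0w3 but not Rw2w3.
G4: fails — Rab and Raa but not Rba.
G5: fails — Rsv and Rst but not Rvt.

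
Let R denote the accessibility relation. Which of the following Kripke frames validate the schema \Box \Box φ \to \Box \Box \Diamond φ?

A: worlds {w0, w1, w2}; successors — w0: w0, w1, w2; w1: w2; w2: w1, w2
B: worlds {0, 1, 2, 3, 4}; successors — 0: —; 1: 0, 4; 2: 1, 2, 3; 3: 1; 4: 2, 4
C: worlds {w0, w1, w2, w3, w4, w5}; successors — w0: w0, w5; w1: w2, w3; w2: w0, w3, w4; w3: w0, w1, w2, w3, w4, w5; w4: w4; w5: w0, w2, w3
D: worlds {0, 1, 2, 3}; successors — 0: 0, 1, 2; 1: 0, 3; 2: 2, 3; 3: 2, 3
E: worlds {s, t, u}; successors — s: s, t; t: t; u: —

The schema corresponds to a generalized confluence (Geach) condition: \forall x \forall z (x R^2 z \to \exists w (x R^2 w \wedge zRw)).
A: ✓.
B: fails — 2R²0 but no w with 2R²w and 0Rw.
C: ✓.
D: ✓.
E: ✓.
Valid on: A, C, D, E.

A, C, D, E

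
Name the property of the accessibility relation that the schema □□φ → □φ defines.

Suppose □□φ→□φ is valid. Take Rxy and set V(φ)={w : xR²w}. Then □□φ at x, so □φ at x, so φ at y, i.e. ∃z(Rxz∧Rzy).

density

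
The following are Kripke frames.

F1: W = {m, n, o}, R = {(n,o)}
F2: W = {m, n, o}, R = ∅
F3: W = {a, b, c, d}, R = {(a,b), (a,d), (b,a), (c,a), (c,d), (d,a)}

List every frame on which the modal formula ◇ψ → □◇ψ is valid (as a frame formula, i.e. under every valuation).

Frame correspondent (Sahlqvist): ∀x ∀y ∀z (Rxy ∧ Rxz → Ryz) — i.e. the Euclidean property.
F1: fails — Rno and Rno but not Roo.
F2: holds.
F3: fails — Rab and Rab but not Rbb.

F2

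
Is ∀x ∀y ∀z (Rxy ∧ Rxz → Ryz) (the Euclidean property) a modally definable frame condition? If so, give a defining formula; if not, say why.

Yes — defined by ◇p → □◇p

The condition is the Euclidean property. A defining modal formula is ◇p → □◇p.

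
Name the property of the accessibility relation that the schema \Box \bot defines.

Emptiness of R

□⊥ is valid iff no world has any successor (otherwise □⊥ fails at any world with one).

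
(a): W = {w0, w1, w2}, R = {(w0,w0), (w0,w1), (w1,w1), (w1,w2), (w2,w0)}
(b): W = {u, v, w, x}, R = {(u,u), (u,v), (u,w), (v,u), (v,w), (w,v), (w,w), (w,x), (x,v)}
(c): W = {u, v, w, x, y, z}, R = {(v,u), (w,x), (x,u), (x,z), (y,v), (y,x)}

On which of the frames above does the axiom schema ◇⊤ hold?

(a), (b)

This is the axiom for seriality; its first-order frame correspondent is ∀x ∃y Rxy.
(a): holds.
(b): holds.
(c): fails — world u has no successor.
Valid on: (a), (b).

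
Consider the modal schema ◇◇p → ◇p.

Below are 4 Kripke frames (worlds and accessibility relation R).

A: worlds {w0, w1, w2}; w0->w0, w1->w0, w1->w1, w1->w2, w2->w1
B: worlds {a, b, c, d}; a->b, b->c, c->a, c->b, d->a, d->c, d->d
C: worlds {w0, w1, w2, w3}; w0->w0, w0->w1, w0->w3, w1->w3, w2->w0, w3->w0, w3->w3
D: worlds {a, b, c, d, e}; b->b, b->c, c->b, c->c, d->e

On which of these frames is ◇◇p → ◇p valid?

D

This is the axiom for a generalized confluence (Geach) condition; its first-order frame correspondent is ∀x ∀y (xR²y → ∃w (y = w ∧ xRw)).
A: fails — w2R²w0 but no w with w0=w and w2Rw.
B: fails — aR²c but no w with c=w and aRw.
C: fails — w1R²w0 but no w with w0=w and w1Rw.
D: ✓.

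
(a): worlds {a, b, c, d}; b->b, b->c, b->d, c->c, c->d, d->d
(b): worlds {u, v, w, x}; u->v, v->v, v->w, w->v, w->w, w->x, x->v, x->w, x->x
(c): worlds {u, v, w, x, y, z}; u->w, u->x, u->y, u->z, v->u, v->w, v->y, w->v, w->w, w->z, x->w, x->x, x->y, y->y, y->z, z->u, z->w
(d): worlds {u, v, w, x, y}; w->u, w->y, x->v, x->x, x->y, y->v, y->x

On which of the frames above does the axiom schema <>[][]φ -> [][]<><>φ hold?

(a), (b), (c)

Frame correspondent (Sahlqvist): forall x forall y forall z ((xRy & x R^2 z) -> exists w (y R^2 w & z R^2 w)) — i.e. a generalized confluence (Geach) condition.
(a): satisfies the condition.
(b): satisfies the condition.
(c): satisfies the condition.
(d): fails — wRu, wR²v but no t with uR²t and vR²t.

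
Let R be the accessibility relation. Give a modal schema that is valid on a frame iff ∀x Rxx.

□ψ → ψ

The condition is reflexivity. The T schema □ψ → ψ defines it.
Suppose □ψ→ψ is valid. At any x set V(ψ)={w : Rxw}. Then □ψ holds at x, so ψ holds at x, i.e. Rxx.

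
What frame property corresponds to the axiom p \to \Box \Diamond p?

symmetry

Suppose p→□◇p is valid. Take Rxy and set V(p)={x}. Then p at x, so □◇p at x, so ◇p at y, so some z with Ryz has p; z=x, i.e. Ryx.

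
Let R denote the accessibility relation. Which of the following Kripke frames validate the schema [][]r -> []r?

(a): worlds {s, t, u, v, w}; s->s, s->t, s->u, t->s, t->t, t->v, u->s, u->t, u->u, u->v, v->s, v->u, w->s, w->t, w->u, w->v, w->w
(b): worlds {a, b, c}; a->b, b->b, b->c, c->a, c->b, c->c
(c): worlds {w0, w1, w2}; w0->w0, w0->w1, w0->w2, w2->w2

(a), (b), (c)

The schema corresponds to density: forall x forall y (Rxy -> exists z (Rxz & Rzy)).
(a): ✓.
(b): ✓.
(c): ✓.
Valid on: (a), (b), (c).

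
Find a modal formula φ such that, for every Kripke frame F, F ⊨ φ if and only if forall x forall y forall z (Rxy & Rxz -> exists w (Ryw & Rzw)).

◇□p → □◇p

This is convergence; the standard corresponding axiom is .2: ◇□p → □◇p.
Suppose ◇□p→□◇p is valid. Take Rxy, Rxz and set V(p)={w : Ryw}. Then □p at y so ◇□p at x, so □◇p at x, so ◇p at z, giving w with Rzw and Ryw.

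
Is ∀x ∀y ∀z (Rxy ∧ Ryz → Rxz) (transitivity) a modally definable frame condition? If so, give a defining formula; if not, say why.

This is a Sahlqvist condition; the 4 axiom □q → □□q defines it.
Suppose □q→□□q is valid. Take Rxy, Ryz and set V(q)={w : Rxw}. Then □q at x, so □□q at x, so □q at y, so q at z, i.e. Rxz.

Yes — defined by □q → □□q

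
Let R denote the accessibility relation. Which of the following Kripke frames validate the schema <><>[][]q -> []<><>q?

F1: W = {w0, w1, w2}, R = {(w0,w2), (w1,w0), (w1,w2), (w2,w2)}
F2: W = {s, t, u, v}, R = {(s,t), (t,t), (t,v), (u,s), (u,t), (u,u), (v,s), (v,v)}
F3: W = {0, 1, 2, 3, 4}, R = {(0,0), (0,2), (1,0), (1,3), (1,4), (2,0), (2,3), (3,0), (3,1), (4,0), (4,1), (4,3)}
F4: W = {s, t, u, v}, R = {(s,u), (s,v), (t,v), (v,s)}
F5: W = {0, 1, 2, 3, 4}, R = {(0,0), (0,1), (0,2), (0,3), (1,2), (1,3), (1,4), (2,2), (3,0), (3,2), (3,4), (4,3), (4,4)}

This is the axiom for a generalized confluence (Geach) condition; its first-order frame correspondent is forall x forall y forall z ((x R^2 y & xRz) -> exists w (y R^2 w & z R^2 w)).
F1: ✓.
F2: ✓.
F3: ✓.
F4: fails — sR²s, sRu but no w with sR²w and uR²w.
F5: ✓.
Valid on: F1, F2, F3, F5.

F1, F2, F3, F5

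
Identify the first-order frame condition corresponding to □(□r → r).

This schema is the T□ axiom.
Its frame correspondent is shift-reflexivity — ∀x ∀y (Rxy → Ryy).

shift-reflexivity: ∀x ∀y (Rxy → Ryy)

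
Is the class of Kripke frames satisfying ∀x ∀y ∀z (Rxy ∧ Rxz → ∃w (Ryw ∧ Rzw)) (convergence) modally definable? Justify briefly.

This is a Sahlqvist condition; the .2 axiom ◇□q → □◇q defines it.

Definable; ◇□q → □◇q defines it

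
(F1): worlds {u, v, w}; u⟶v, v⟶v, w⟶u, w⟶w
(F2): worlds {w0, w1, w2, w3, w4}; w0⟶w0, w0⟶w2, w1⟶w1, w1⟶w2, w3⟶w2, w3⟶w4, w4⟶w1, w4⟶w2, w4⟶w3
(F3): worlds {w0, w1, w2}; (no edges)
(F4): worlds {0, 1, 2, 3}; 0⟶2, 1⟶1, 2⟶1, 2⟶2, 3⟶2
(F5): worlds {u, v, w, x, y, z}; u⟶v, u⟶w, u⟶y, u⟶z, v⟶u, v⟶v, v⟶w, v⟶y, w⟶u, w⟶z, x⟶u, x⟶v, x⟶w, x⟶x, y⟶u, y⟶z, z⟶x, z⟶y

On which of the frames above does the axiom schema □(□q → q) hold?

(F3), (F4)

Frame correspondent (Sahlqvist): ∀x ∀y (Rxy → Ryy) — i.e. shift-reflexivity.
(F1): fails — Rwu but not Ruu.
(F2): fails — Rw1w2 but not Rw2w2.
(F3): satisfies the condition.
(F4): satisfies the condition.
(F5): fails — Ruz but not Rzz.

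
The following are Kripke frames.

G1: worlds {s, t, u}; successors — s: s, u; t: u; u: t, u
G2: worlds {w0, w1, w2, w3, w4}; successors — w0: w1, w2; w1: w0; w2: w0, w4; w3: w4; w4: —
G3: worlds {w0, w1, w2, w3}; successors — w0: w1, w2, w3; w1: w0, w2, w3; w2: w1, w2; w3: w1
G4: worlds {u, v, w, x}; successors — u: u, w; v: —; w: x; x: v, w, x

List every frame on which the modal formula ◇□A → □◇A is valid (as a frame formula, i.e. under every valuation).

G1

The schema corresponds to convergence: ∀x ∀y ∀z (Rxy ∧ Rxz → ∃w (Ryw ∧ Rzw)).
G1: satisfies the condition.
G2: fails — Rw2w4 and Rw2w4 but w4 and w4 have no common successor.
G3: fails — Rw0w1 and Rw0w3 but w1 and w3 have no common successor.
G4: fails — Ruw and Ruu but w and u have no common successor.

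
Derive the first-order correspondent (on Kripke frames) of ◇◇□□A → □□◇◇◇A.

This is a Sahlqvist (Geach-type) schema ◇^2□^2A → □^2◇^3A.
Minimal-valuation argument: fix x; take any y with xR^2y and any z with xR^2z. Set V(A) to the set of worlds R-reachable from y in exactly 2 steps. Then □^2A holds at y, so the antecedent holds at x; validity forces ◇^3A at z, giving a w with zR^3w and yR^2w.
First-order correspondent: ∀x ∀y ∀z ((xR²y ∧ xR²z) → ∃w (yR²w ∧ zR³w)).

∀x ∀y ∀z ((xR²y ∧ xR²z) → ∃w (yR²w ∧ zR³w))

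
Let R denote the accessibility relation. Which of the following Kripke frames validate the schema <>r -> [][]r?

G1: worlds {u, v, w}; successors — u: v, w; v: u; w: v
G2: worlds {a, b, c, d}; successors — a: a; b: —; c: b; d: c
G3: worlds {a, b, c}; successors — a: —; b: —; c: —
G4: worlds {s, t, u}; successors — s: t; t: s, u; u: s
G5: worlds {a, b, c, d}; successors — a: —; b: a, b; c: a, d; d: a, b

The schema corresponds to a generalized confluence (Geach) condition: forall x forall y forall z ((xRy & x R^2 z) -> exists w (y = w & z = w)).
G1: fails — uRv, uR²u but v ≠ u.
G2: fails — dRc, dR²b but c ≠ b.
G3: condition met.
G4: fails — sRt, sR²s but t ≠ s.
G5: fails — bRa, bR²b but a ≠ b.
Valid on: G3.

G3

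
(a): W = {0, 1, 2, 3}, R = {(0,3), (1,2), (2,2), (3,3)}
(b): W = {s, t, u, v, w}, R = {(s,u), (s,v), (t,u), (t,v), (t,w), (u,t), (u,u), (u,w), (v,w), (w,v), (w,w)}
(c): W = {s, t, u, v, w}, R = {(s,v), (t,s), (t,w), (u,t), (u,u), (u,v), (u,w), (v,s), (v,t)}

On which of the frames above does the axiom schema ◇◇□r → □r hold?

Frame correspondent (Sahlqvist): ∀x ∀y ∀z ((xR²y ∧ xRz) → ∃w (yRw ∧ z = w)) — i.e. a generalized confluence (Geach) condition.
(a): condition met.
(b): fails — sR²u, sRv but no w* with uRw* and v=w*.
(c): fails — sR²t, sRv but no w* with tRw* and v=w*.
Valid on: (a).

(a)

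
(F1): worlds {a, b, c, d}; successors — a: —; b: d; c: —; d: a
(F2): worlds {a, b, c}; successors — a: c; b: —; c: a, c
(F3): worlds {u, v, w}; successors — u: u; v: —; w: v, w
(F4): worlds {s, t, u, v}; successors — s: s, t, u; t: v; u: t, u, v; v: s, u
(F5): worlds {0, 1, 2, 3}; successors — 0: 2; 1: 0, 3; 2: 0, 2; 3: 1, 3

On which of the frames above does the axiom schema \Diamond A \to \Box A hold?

Frame correspondent (Sahlqvist): \forall x \forall y \forall z (Rxy \wedge Rxz \to y = z) — i.e. partial functionality.
(F1): ✓.
(F2): fails — c sees both a and c.
(F3): fails — w sees both v and w.
(F4): fails — s sees both s and t.
(F5): fails — 1 sees both 0 and 3.
Valid on: (F1).

(F1)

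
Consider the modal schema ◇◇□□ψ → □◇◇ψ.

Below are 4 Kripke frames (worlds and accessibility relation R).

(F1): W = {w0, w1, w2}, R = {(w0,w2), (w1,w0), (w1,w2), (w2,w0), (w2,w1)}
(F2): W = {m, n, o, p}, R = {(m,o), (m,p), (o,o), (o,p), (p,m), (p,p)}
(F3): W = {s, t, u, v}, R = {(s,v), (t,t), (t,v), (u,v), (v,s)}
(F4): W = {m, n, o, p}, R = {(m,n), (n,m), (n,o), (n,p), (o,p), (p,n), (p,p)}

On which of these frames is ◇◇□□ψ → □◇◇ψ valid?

(F1), (F2), (F4)

Frame correspondent (Sahlqvist): ∀x ∀y ∀z ((xR²y ∧ xRz) → ∃w (yR²w ∧ zR²w)) — i.e. a generalized confluence (Geach) condition.
(F1): satisfies the condition.
(F2): satisfies the condition.
(F3): fails — sR²s, sRv but no w with sR²w and vR²w.
(F4): satisfies the condition.
Valid on: (F1), (F2), (F4).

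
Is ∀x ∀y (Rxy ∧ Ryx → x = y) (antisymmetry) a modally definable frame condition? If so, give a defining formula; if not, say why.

Not modally definable

Any modally definable frame class is closed under surjective bounded morphisms.
The 8-cycle (worlds a,b,c,d,e,f,g,h with a→b→c→d→e→f→g→h→a) is antisymmetric. Sending even-indexed worlds to a and odd-indexed worlds to b is a surjective bounded morphism onto the two-world frame with a↔b, which is not antisymmetric.
So no modal formula (or set of formulas) defines exactly the antisymmetric frames.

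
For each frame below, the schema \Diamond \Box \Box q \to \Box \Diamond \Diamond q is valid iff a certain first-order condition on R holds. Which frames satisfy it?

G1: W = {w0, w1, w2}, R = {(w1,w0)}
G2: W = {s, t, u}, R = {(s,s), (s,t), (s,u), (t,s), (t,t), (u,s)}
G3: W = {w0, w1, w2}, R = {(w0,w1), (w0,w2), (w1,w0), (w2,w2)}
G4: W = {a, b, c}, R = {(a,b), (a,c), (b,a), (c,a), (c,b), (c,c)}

This is the axiom for a generalized confluence (Geach) condition; its first-order frame correspondent is \forall x \forall y \forall z ((xRy \wedge xRz) \to \exists w (y R^2 w \wedge z R^2 w)).
G1: fails — w1Rw0, w1Rw0 but no w with w0R²w and w0R²w.
G2: holds.
G3: holds.
G4: holds.

G2, G3, G4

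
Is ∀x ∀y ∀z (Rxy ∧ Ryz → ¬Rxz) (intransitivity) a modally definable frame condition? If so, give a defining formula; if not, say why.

Not definable by any modal formula

Modal frame validity is preserved under surjective bounded morphisms.
The 5-cycle (worlds a,b,c,d,e with a→b→c→d→e→a) is intransitive. Mapping every world to a single reflexive point • is a surjective bounded morphism; the reflexive point is not intransitive (R••∧R•• but R••).
So no modal formula (or set of formulas) defines exactly the intransitive frames.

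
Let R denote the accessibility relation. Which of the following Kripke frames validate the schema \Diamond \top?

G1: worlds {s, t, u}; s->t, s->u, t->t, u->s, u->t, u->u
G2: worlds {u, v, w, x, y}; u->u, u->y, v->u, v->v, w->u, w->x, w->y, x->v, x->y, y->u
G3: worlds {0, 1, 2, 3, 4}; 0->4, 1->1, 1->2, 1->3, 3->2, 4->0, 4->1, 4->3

The schema corresponds to seriality: \forall x \exists y Rxy.
G1: holds.
G2: holds.
G3: fails — world 2 has no successor.
Valid on: G1, G2.

G1, G2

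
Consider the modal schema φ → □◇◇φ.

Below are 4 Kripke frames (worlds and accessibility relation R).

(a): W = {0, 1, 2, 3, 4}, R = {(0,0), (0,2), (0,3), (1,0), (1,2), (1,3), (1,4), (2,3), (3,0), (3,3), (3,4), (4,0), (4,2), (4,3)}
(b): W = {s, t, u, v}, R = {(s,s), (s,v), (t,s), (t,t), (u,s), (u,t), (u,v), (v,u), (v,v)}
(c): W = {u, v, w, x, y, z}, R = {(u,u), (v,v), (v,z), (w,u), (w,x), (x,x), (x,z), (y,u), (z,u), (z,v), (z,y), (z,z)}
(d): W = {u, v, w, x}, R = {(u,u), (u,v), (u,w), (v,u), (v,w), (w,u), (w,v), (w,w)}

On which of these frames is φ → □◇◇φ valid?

Frame correspondent (Sahlqvist): ∀x ∀z (xRz → ∃w (x = w ∧ zR²w)) — i.e. a generalized confluence (Geach) condition.
(a): fails — 1R0 but no w with 1=w and 0R²w.
(b): fails — tRs but no w with t=w and sR²w.
(c): fails — wRu but no t with w=t and uR²t.
(d): satisfies the condition.
Valid on: (d).

(d)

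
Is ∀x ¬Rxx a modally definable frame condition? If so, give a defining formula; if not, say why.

If a class were modally definable it would be closed under surjective bounded morphisms (Goldblatt–Thomason).
The 4-cycle (worlds w0,w1,w2,w3 with w0→w1→w2→w3→w0) is irreflexive, and the map sending every world to a single reflexive point • is a surjective bounded morphism (forth: every edge maps to (•,•); back: every world has a successor). So any modal formula valid on the 4-cycle is also valid on the reflexive point, which is not irreflexive.
Hence irreflexivity is not modally definable.

Not definable by any modal formula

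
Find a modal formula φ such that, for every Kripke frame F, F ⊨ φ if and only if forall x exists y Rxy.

□r → ◇r

A defining formula is □r → ◇r (the D axiom).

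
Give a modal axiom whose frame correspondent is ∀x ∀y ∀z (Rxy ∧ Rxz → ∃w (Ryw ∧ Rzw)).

◇□q → □◇q

A defining formula is ◇□q → □◇q (the .2 axiom).
Suppose ◇□q→□◇q is valid. Take Rxy, Rxz and set V(q)={w : Ryw}. Then □q at y so ◇□q at x, so □◇q at x, so ◇q at z, giving w with Rzw and Ryw.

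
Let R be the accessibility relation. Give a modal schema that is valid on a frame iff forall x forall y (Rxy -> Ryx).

The condition is symmetry. The B schema ψ → □◇ψ defines it.
Suppose ψ→□◇ψ is valid. Take Rxy and set V(ψ)={x}. Then ψ at x, so □◇ψ at x, so ◇ψ at y, so some z with Ryz has ψ; z=x, i.e. Ryx.

ψ → □◇ψ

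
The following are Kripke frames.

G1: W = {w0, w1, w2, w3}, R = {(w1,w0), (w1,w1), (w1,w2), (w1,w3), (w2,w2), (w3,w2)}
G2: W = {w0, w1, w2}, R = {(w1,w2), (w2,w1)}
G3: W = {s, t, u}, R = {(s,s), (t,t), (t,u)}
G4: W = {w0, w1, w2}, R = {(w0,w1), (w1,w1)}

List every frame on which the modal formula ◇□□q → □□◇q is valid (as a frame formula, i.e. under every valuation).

Frame correspondent (Sahlqvist): ∀x ∀y ∀z ((xRy ∧ xR²z) → ∃w (yR²w ∧ zRw)) — i.e. a generalized confluence (Geach) condition.
G1: fails — w1Rw0, w1R²w0 but no w with w0R²w and w0Rw.
G2: holds.
G3: fails — tRt, tR²u but no w with tR²w and uRw.
G4: holds.
Valid on: G2, G4.

G2, G4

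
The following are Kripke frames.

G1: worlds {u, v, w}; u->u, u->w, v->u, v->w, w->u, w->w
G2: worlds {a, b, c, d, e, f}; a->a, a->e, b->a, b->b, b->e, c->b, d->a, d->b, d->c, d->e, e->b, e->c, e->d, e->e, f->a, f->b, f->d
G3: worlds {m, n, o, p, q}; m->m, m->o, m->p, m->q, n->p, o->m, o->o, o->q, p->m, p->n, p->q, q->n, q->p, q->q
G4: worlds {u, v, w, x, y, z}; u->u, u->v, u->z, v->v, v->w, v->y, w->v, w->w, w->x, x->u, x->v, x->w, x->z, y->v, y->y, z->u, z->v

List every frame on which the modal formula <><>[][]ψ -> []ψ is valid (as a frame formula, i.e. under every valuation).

G1

This is the axiom for a generalized confluence (Geach) condition; its first-order frame correspondent is forall x forall y forall z ((x R^2 y & xRz) -> exists w (y R^2 w & z = w)).
G1: satisfies the condition.
G2: fails — dR²c, dRc but no w with cR²w and c=w.
G3: fails — mR²n, mRo but no w with nR²w and o=w.
G4: fails — uR²v, uRu but no t with vR²t and u=t.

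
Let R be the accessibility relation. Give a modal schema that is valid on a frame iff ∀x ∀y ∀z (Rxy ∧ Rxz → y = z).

This is partial functionality; the standard corresponding axiom is CD: ◇r → □r.
Suppose ◇r→□r is valid. Take Rxy, Rxz and set V(r)={y}. Then ◇r at x, so □r at x, so r at z, i.e. z=y.

◇r → □r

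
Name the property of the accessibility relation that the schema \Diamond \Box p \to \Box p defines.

the Euclidean property

This is a form of the 5 axiom.
Its frame correspondent is the Euclidean property — \forall x \forall y \forall z (Rxy \wedge Rxz \to Ryz).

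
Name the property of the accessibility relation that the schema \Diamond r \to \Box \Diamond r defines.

The Euclidean property

Suppose ◇r→□◇r is valid. Take Rxy, Rxz and set V(r)={y}. Then ◇r at x, so □◇r at x, so ◇r at z, so some w with Rzw has r; w=y, i.e. Rzy. By symmetry of the argument, Ryz.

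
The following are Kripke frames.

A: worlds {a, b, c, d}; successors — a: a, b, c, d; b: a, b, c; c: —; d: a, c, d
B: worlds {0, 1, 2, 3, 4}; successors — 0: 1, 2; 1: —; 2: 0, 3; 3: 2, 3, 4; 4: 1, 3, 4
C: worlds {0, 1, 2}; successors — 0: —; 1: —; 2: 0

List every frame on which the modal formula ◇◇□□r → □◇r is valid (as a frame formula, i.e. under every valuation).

This is the axiom for a generalized confluence (Geach) condition; its first-order frame correspondent is ∀x ∀y ∀z ((xR²y ∧ xRz) → ∃w (yR²w ∧ zRw)).
A: fails — aR²a, aRc but no w with aR²w and cRw.
B: fails — 0R²0, 0R1 but no w with 0R²w and 1Rw.
C: holds.

C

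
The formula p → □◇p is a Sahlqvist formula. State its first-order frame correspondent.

This schema is the B axiom.
It corresponds to symmetry: ∀x ∀y (Rxy → Ryx).

symmetry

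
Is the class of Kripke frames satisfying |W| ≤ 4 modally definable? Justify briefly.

No — not modally definable

Any modally definable frame class is closed under disjoint unions.
Any modal formula valid on each of 5 disjoint one-world frames is valid on their disjoint union (validity is preserved under disjoint unions). Each one-world frame has |W|=1≤4, but the union has |W|=5.
So no modal formula (or set of formulas) defines exactly the |W|≤4 frames.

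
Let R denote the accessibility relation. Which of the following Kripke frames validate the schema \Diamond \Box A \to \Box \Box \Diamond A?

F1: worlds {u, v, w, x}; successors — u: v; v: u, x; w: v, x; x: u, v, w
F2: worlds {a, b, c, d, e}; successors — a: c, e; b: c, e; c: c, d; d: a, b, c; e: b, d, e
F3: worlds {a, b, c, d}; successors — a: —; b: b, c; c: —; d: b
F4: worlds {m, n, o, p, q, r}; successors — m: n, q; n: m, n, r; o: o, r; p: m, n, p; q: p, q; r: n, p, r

Frame correspondent (Sahlqvist): \forall x \forall y \forall z ((xRy \wedge x R^2 z) \to \exists w (yRw \wedge zRw)) — i.e. a generalized confluence (Geach) condition.
F1: fails — uRv, uR²u but no t with vRt and uRt.
F2: condition met.
F3: fails — bRb, bR²c but no w with bRw and cRw.
F4: fails — mRn, mR²q but no w with nRw and qRw.

F2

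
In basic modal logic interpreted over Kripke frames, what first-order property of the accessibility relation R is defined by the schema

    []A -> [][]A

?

transitivity: forall x forall y forall z (Rxy & Ryz -> Rxz)

Suppose □A→□□A is valid. Take Rxy, Ryz and set V(A)={w : Rxw}. Then □A at x, so □□A at x, so □A at y, so A at z, i.e. Rxz.
Conversely, any frame satisfying forall x forall y forall z (Rxy & Ryz -> Rxz) validates the schema.
Frame condition: forall x forall y forall z (Rxy & Ryz -> Rxz).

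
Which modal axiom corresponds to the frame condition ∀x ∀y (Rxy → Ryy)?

A defining formula is □(□q → q) (the T□ axiom).
Suppose □(□q→q) is valid. Take Rxy and set V(q)={w : Ryw}. Then at y, □q holds; since □(□q→q) at x, □q→q at y, so q at y, i.e. Ryy.

□(□q → q)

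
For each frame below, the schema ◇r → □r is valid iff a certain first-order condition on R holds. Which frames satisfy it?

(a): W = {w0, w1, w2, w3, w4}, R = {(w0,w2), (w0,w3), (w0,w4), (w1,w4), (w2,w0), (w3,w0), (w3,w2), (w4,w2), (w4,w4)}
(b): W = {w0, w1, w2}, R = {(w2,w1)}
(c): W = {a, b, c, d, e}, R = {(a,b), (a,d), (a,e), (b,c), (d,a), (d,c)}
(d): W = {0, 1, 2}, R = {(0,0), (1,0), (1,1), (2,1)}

(b)

The schema corresponds to partial functionality: ∀x ∀y ∀z (Rxy ∧ Rxz → y = z).
(a): fails — w0 sees both w2 and w3.
(b): holds.
(c): fails — a sees both b and d.
(d): fails — 1 sees both 0 and 1.
Valid on: (b).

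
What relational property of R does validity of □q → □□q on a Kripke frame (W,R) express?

transitivity

Suppose □q→□□q is valid. Take Rxy, Ryz and set V(q)={w : Rxw}. Then □q at x, so □□q at x, so □q at y, so q at z, i.e. Rxz.
The converse is a direct semantic check.
Frame condition: ∀x ∀y ∀z (Rxy ∧ Ryz → Rxz).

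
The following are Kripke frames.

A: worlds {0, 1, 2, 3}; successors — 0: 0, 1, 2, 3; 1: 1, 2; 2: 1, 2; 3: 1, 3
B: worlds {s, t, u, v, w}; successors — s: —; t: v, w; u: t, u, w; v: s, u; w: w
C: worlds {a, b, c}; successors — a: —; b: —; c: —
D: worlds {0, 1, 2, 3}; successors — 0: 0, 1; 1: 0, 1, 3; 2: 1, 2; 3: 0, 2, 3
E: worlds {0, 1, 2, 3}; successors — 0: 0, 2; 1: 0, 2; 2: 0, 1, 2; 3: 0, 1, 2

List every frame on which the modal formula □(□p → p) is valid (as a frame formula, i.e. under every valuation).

A, C, D

The schema corresponds to shift-reflexivity: ∀x ∀y (Rxy → Ryy).
A: ✓.
B: fails — Rtv but not Rvv.
C: ✓.
D: ✓.
E: fails — R31 but not R11.
Valid on: A, C, D.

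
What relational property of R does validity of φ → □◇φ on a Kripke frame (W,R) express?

Suppose φ→□◇φ is valid. Take Rxy and set V(φ)={x}. Then φ at x, so □◇φ at x, so ◇φ at y, so some z with Ryz has φ; z=x, i.e. Ryx.

symmetry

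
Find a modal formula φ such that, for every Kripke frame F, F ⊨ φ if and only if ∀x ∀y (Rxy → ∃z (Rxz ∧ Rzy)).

This is density; the standard corresponding axiom is C4: □□r → □r.
Suppose □□r→□r is valid. Take Rxy and set V(r)={w : xR²w}. Then □□r at x, so □r at x, so r at y, i.e. ∃z(Rxz∧Rzy).

□□r → □r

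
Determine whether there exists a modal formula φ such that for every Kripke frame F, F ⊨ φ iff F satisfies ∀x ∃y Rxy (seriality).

Yes, by □p → ◇p

This is a Sahlqvist condition; the D axiom □p → ◇p defines it.
Suppose □p→◇p is valid. At any x set V(p)=W. Then □p at x, so ◇p at x, so x has a successor.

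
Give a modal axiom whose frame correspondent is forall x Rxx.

□s → s

This is reflexivity; the standard corresponding axiom is T: □s → s.
Suppose □s→s is valid. At any x set V(s)={w : Rxw}. Then □s holds at x, so s holds at x, i.e. Rxx.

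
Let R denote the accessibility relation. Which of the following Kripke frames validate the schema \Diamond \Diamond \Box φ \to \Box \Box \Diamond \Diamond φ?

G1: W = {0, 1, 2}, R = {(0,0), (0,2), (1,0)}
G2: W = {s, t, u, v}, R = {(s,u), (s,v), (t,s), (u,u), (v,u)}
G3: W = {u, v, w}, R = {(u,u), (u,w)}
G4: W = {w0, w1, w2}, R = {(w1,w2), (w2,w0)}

Frame correspondent (Sahlqvist): \forall x \forall y \forall z ((x R^2 y \wedge x R^2 z) \to \exists w (yRw \wedge z R^2 w)) — i.e. a generalized confluence (Geach) condition.
G1: fails — 0R²0, 0R²2 but no w with 0Rw and 2R²w.
G2: holds.
G3: fails — uR²u, uR²w but no t with uRt and wR²t.
G4: fails — w1R²w0, w1R²w0 but no w with w0Rw and w0R²w.

G2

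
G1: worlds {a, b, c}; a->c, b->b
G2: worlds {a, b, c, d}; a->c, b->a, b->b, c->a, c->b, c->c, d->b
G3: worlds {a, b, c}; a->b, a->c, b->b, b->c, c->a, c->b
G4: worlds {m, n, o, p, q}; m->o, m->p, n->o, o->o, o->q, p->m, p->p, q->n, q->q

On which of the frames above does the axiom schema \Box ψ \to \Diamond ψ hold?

This is the axiom for seriality; its first-order frame correspondent is \forall x \exists y Rxy.
G1: fails — world c has no successor.
G2: holds.
G3: holds.
G4: holds.

G2, G3, G4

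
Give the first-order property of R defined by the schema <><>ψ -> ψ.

forall x forall y (x R^2 y -> exists w (y = w & x = w))

This is a Sahlqvist (Geach-type) schema ◇^2□^0ψ → □^0◇^0ψ.
Minimal-valuation argument: fix x; take any y with xR^2y and any z with xR^0z. Set V(ψ) to the set of worlds R-reachable from y in exactly 0 steps. Then □^0ψ holds at y, so the antecedent holds at x; validity forces ◇^0ψ at z, giving a w with zR^0w and yR^0w.
First-order correspondent: forall x forall y (x R^2 y -> exists w (y = w & x = w)).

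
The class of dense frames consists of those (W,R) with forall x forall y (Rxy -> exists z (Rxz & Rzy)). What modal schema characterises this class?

□□p → □p

A defining formula is □□p → □p (the C4 axiom).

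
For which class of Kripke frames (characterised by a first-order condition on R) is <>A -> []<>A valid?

Suppose ◇A→□◇A is valid. Take Rxy, Rxz and set V(A)={y}. Then ◇A at x, so □◇A at x, so ◇A at z, so some w with Rzw has A; w=y, i.e. Rzy. By symmetry of the argument, Ryz.

The Euclidean property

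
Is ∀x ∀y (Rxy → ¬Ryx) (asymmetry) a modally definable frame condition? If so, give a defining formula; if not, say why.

Any modally definable frame class is closed under surjective bounded morphisms.
The 4-cycle (worlds s,t,u,v with s→t→u→v→s) is asymmetric. Mapping every world to a single reflexive point • is a surjective bounded morphism, and the reflexive point is not asymmetric (R•• but asymmetry requires ¬R••).
So no modal formula (or set of formulas) defines exactly the asymmetric frames.

Not definable by any modal formula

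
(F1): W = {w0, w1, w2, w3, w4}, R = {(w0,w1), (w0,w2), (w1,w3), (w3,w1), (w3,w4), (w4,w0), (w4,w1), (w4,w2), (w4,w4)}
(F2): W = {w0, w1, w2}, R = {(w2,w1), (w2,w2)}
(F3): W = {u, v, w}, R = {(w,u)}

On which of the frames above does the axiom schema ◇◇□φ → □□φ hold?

The schema corresponds to a generalized confluence (Geach) condition: ∀x ∀y ∀z ((xR²y ∧ xR²z) → ∃w (yRw ∧ z = w)).
(F1): fails — w0R²w3, w0R²w3 but no w with w3Rw and w3=w.
(F2): fails — w2R²w1, w2R²w1 but no w with w1Rw and w1=w.
(F3): condition met.

(F3)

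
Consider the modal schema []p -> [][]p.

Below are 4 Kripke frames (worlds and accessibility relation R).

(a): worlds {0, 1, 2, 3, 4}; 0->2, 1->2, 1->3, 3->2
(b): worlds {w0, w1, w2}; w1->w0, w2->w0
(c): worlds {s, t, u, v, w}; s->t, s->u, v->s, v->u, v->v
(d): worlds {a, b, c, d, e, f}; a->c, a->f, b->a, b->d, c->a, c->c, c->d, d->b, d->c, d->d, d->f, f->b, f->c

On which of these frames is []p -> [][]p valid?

(a), (b)

The schema corresponds to transitivity: forall x forall y forall z (Rxy & Ryz -> Rxz).
(a): ✓.
(b): ✓.
(c): fails — Rvs and Rst but not Rvt.
(d): fails — Rcd and Rdf but not Rcf.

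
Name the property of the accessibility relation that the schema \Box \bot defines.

Emptiness of R

This is the Ver axiom.
It corresponds to emptiness of R: \forall x \forall y \neg Rxy.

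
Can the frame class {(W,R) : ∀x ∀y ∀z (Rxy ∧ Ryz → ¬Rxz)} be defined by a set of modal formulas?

Not modally definable

Modal frame validity is preserved under surjective bounded morphisms.
The 3-cycle (worlds 0,1,2 with 0→1→2→0) is intransitive. Mapping every world to a single reflexive point • is a surjective bounded morphism; the reflexive point is not intransitive (R••∧R•• but R••).
Hence intransitivity is not modally definable.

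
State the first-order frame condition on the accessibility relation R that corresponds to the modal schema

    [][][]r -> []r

forall x forall z (xRz -> exists w (x R^3 w & z = w))

This is a Sahlqvist (Geach-type) schema ◇^0□^3r → □^1◇^0r.
Minimal-valuation argument: fix x; take any y with xR^0y and any z with xR^1z. Set V(r) to the set of worlds R-reachable from y in exactly 3 steps. Then □^3r holds at y, so the antecedent holds at x; validity forces ◇^0r at z, giving a w with zR^0w and yR^3w.
First-order correspondent: forall x forall z (xRz -> exists w (x R^3 w & z = w)).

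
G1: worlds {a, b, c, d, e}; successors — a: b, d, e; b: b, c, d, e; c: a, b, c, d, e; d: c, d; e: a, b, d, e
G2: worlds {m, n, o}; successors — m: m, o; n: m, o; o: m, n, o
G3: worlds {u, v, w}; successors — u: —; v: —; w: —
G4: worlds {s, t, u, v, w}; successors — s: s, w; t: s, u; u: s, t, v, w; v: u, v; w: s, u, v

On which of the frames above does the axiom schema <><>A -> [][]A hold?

Frame correspondent (Sahlqvist): forall x forall y forall z ((x R^2 y & x R^2 z) -> exists w (y = w & z = w)) — i.e. a generalized confluence (Geach) condition.
G1: fails — aR²a, aR²b but a ≠ b.
G2: fails — mR²m, mR²n but m ≠ n.
G3: holds.
G4: fails — sR²s, sR²u but s ≠ u.

G3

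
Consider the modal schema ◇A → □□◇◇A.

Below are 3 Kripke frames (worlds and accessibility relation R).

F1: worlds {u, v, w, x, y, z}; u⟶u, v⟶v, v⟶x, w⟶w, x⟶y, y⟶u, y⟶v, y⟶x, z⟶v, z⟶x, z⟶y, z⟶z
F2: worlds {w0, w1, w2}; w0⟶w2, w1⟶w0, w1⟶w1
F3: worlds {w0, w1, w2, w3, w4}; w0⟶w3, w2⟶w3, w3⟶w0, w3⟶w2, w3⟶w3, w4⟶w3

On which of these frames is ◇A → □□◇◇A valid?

Frame correspondent (Sahlqvist): ∀x ∀y ∀z ((xRy ∧ xR²z) → ∃w (y = w ∧ zR²w)) — i.e. a generalized confluence (Geach) condition.
F1: fails — xRy, xR²u but no t with y=t and uR²t.
F2: fails — w1Rw0, w1R²w0 but no w with w0=w and w0R²w.
F3: condition met.

F3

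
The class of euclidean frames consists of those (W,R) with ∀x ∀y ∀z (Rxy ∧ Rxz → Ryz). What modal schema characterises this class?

◇ψ → □◇ψ

The condition is the Euclidean property. The 5 schema ◇ψ → □◇ψ defines it.
Suppose ◇ψ→□◇ψ is valid. Take Rxy, Rxz and set V(ψ)={y}. Then ◇ψ at x, so □◇ψ at x, so ◇ψ at z, so some w with Rzw has ψ; w=y, i.e. Rzy. By symmetry of the argument, Ryz.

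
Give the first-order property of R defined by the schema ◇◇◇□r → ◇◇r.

This is a Sahlqvist (Geach-type) schema ◇^3□^1r → □^0◇^2r.
Minimal-valuation argument: fix x; take any y with xR^3y and any z with xR^0z. Set V(r) to the set of worlds R-reachable from y in exactly 1 step. Then □^1r holds at y, so the antecedent holds at x; validity forces ◇^2r at z, giving a w with zR^2w and yR^1w.
First-order correspondent: ∀x ∀y (xR³y → ∃w (yRw ∧ xR²w)).

∀x ∀y (xR³y → ∃w (yRw ∧ xR²w))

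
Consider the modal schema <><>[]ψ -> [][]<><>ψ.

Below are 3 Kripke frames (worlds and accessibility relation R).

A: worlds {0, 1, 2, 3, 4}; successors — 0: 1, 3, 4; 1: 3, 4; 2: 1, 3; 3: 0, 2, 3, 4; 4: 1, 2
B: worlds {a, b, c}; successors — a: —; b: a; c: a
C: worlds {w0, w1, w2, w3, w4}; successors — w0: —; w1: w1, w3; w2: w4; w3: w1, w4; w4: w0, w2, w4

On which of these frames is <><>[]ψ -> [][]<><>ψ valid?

A, B

The schema corresponds to a generalized confluence (Geach) condition: forall x forall y forall z ((x R^2 y & x R^2 z) -> exists w (yRw & z R^2 w)).
A: condition met.
B: condition met.
C: fails — w1R²w1, w1R²w4 but no w with w1Rw and w4R²w.
Valid on: A, B.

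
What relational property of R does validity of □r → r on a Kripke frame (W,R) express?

Reflexivity

Suppose □r→r is valid. At any x set V(r)={w : Rxw}. Then □r holds at x, so r holds at x, i.e. Rxx.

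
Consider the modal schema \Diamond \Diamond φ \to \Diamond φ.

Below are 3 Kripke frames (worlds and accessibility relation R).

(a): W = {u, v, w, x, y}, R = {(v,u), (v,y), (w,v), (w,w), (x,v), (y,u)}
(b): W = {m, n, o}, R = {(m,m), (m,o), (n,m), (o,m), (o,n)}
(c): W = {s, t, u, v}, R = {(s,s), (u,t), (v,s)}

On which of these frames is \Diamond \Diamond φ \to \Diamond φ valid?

Frame correspondent (Sahlqvist): \forall x \forall y \forall z (Rxy \wedge Ryz \to Rxz) — i.e. transitivity.
(a): fails — Rwv and Rvu but not Rwu.
(b): fails — Rom and Rmo but not Roo.
(c): holds.

(c)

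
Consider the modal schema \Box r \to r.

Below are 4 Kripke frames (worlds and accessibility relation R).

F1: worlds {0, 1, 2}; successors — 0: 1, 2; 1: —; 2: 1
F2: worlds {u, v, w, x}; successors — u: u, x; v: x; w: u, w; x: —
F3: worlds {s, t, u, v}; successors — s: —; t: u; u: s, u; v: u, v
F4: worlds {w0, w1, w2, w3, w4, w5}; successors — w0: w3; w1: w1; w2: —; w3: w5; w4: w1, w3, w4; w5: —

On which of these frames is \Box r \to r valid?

none

The schema corresponds to reflexivity: \forall x Rxx.
F1: fails — world 0 does not see itself.
F2: fails — world v does not see itself.
F3: fails — world s does not see itself.
F4: fails — world w0 does not see itself.
Valid on no frame.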